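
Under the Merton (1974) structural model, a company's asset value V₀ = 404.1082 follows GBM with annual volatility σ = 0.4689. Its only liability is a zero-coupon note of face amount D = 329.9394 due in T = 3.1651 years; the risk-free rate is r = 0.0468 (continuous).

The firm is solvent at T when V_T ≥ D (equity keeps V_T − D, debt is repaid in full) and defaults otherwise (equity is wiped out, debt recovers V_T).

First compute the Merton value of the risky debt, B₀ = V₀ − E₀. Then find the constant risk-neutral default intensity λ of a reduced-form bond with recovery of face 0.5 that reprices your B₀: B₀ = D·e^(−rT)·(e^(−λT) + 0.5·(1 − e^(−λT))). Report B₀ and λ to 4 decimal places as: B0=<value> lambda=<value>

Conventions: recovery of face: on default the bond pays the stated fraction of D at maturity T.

B0=223.9194 lambda=0.1754

Work the structural quantities from V₀ = 404.1082 against face 329.9394:
d₁ = [ln(V₀/D) + (r + σ²/2)T] / (σ√T)
   = [ln(404.1082/329.9394) + (0.0468 + 0.5·0.4689²)·3.1651] / (0.4689·√3.1651)
   = [0.202774 + 0.496078] / 0.834207 = 0.837743
d₂ = d₁ − σ√T = 0.837743 − 0.834207 = 0.003536
N(d₁) = 0.798912,  N(d₂) = 0.501411,  e^(−rT) = 0.862322
E₀ = V₀·N(d₁) − D·e^(−rT)·N(d₂)
   = 404.1082·0.798912 − 329.9394·0.862322·0.501411 = 180.188775
B₀ = V₀ − E₀ = 404.1082 − 180.188775 = 223.919425
e^(−λT) = (B₀·e^(rT)/D − 0.5)/(1 − 0.5) = (223.9194·1.159660/329.9394 − 0.5)/0.5 = 0.57404860
λ = −ln(0.57404860)/3.1651 = 0.175363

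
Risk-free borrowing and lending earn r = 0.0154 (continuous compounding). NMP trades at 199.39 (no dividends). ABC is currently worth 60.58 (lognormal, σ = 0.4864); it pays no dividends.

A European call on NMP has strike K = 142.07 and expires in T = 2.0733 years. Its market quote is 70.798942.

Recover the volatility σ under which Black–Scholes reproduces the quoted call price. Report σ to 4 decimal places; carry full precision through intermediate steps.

sigma = 0.3209

At σ = 0.3209 the Black–Scholes value reproduces the quote:
σ√T = 0.3209·√2.0733 = 0.462063
d₁ = (ln(S/K) + (r+σ²/2)T) / (σ√T) = (ln(199.39/142.07) + (0.0154+0.3209²/2)·2.0733) / 0.462063 = (0.338943 + 0.138680) / 0.462063 = 1.033675
d₂ = d₁ − σ√T = 1.033675 − 0.462063 = 0.571612
e^{−rT} = 0.968576
N(d₁) = 0.849356,  N(d₂) = 0.716208
V = S·N(d₁) − K·e^{−rT}·N(d₂) = 169.353082 − 98.554139 = 70.798942 (the observed quote) — the price is monotone increasing in volatility, hence this σ is the only solution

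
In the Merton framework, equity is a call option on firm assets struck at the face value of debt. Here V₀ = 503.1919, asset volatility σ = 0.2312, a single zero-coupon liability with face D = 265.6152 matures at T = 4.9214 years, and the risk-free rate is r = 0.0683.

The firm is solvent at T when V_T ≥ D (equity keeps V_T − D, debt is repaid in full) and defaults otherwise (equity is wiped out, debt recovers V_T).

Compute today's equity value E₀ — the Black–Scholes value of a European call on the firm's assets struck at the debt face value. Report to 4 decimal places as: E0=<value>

Work the structural quantities from V₀ = 503.1919 against face 265.6152:
d₁ = [ln(V₀/D) + (r + σ²/2)T] / (σ√T)
   = [ln(503.1919/265.6152) + (0.0683 + 0.5·0.2312²)·4.9214] / (0.2312·√4.9214)
   = [0.638923 + 0.467664] / 0.512899 = 2.157514
d₂ = d₁ − σ√T = 2.157514 − 0.512899 = 1.644614
N(d₁) = 0.984517,  N(d₂) = 0.949975,  e^(−rT) = 0.714529
E₀ = V₀·N(d₁) − D·e^(−rT)·N(d₂)
   = 503.1919·0.984517 − 265.6152·0.714529·0.949975 = 315.105461

E0=315.1055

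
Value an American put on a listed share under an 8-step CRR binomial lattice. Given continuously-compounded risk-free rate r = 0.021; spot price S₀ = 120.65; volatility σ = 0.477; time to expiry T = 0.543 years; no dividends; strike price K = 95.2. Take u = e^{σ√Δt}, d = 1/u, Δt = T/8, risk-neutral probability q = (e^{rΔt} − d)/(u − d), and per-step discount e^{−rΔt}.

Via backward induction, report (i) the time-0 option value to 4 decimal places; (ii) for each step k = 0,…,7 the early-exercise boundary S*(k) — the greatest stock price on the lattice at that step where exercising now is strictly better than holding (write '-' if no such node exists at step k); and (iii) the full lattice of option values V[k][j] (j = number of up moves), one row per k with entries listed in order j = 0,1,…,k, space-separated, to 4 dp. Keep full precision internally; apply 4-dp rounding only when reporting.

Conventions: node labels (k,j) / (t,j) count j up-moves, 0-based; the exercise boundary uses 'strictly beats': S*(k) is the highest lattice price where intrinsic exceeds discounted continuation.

params: Δt=0.06788 u=1.13232 d=0.88314 q=0.47470 e^(-rΔt)=0.99858
t_8 payoffs: 50.5561 37.9595 21.8087 1.1008 0.0000 0.0000 0.0000 0.0000 0.0000
t_7: node(7,0) S=50.5514 payoff=44.6486 vs cont=44.5130 → 44.6486 [stop]  node(7,1) S=64.8148 payoff=30.3852 vs cont=30.2496 → 30.3852 [stop]  node(7,2) S=83.1027 payoff=12.0973 vs cont=11.9617 → 12.0973 [stop]  node(7,3) S=106.5508 payoff=0.0000 vs cont=0.5774 → 0.5774 [wait]  node(7,4) S=136.6149 payoff=0.0000 vs cont=0.0000 → 0.0000 [wait]  node(7,5) S=175.1617 payoff=0.0000 vs cont=0.0000 → 0.0000 [wait]  node(7,6) S=224.5849 payoff=0.0000 vs cont=0.0000 → 0.0000 [wait]  node(7,7) S=287.9532 payoff=0.0000 vs cont=0.0000 → 0.0000 [wait]  ⇒ S*(7)=83.1027
t_6: node(6,0) S=57.2405 payoff=37.9595 vs cont=37.8239 → 37.9595 [stop]  node(6,1) S=73.3913 payoff=21.8087 vs cont=21.6731 → 21.8087 [stop]  node(6,2) S=94.0992 payoff=1.1008 vs cont=6.6194 → 6.6194 [wait]  node(6,3) S=120.6500 payoff=0.0000 vs cont=0.3029 → 0.3029 [wait]  node(6,4) S=154.6923 payoff=0.0000 vs cont=0.0000 → 0.0000 [wait]  node(6,5) S=198.3398 payoff=0.0000 vs cont=0.0000 → 0.0000 [wait]  node(6,6) S=254.3028 payoff=0.0000 vs cont=0.0000 → 0.0000 [wait]  ⇒ S*(6)=73.3913
t_5: node(5,0) S=64.8148 payoff=30.3852 vs cont=30.2496 → 30.3852 [stop]  node(5,1) S=83.1027 payoff=12.0973 vs cont=14.5776 → 14.5776 [wait]  node(5,2) S=106.5508 payoff=0.0000 vs cont=3.6158 → 3.6158 [wait]  node(5,3) S=136.6149 payoff=0.0000 vs cont=0.1589 → 0.1589 [wait]  node(5,4) S=175.1617 payoff=0.0000 vs cont=0.0000 → 0.0000 [wait]  node(5,5) S=224.5849 payoff=0.0000 vs cont=0.0000 → 0.0000 [wait]  ⇒ S*(5)=64.8148
t_4: node(4,0) S=73.3913 payoff=21.8087 vs cont=22.8488 → 22.8488 [wait]  node(4,1) S=94.0992 payoff=1.1008 vs cont=9.3607 → 9.3607 [wait]  node(4,2) S=120.6500 payoff=0.0000 vs cont=1.9720 → 1.9720 [wait]  node(4,3) S=154.6923 payoff=0.0000 vs cont=0.0833 → 0.0833 [wait]  node(4,4) S=198.3398 payoff=0.0000 vs cont=0.0000 → 0.0000 [wait]  ⇒ S*(4)=-
t_3: node(3,0) S=83.1027 payoff=12.0973 vs cont=16.4226 → 16.4226 [wait]  node(3,1) S=106.5508 payoff=0.0000 vs cont=5.8450 → 5.8450 [wait]  node(3,2) S=136.6149 payoff=0.0000 vs cont=1.0739 → 1.0739 [wait]  node(3,3) S=175.1617 payoff=0.0000 vs cont=0.0437 → 0.0437 [wait]  ⇒ S*(3)=-
t_2: node(2,0) S=94.0992 payoff=1.1008 vs cont=11.3852 → 11.3852 [wait]  node(2,1) S=120.6500 payoff=0.0000 vs cont=3.5751 → 3.5751 [wait]  node(2,2) S=154.6923 payoff=0.0000 vs cont=0.5841 → 0.5841 [wait]  ⇒ S*(2)=-
t_1: node(1,0) S=106.5508 payoff=0.0000 vs cont=7.6668 → 7.6668 [wait]  node(1,1) S=136.6149 payoff=0.0000 vs cont=2.1522 → 2.1522 [wait]  ⇒ S*(1)=-
t_0: node(0,0) S=120.6500 payoff=0.0000 vs cont=5.0419 → 5.0419 [wait]  ⇒ S*(0)=-

price = 5.0419
boundary = - - - - - 64.8148 73.3913 83.1027
tree:
5.0419
7.6668 2.1522
11.3852 3.5751 0.5841
16.4226 5.8450 1.0739 0.0437
22.8488 9.3607 1.9720 0.0833 0.0000
30.3852 14.5776 3.6158 0.1589 0.0000 0.0000
37.9595 21.8087 6.6194 0.3029 0.0000 0.0000 0.0000
44.6486 30.3852 12.0973 0.5774 0.0000 0.0000 0.0000 0.0000
50.5561 37.9595 21.8087 1.1008 0.0000 0.0000 0.0000 0.0000 0.0000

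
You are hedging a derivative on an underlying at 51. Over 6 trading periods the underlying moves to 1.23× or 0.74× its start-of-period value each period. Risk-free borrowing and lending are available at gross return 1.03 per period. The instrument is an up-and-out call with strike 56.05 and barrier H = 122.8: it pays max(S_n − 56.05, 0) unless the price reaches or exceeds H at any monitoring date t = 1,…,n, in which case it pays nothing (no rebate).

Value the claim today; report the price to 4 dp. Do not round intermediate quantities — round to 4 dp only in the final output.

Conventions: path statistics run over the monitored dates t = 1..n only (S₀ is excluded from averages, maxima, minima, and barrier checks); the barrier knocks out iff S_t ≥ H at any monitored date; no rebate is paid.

price = 8.2515

Set p* = 0.5918 (from d < R < u); the path-dependent value is the discounted p*-expectation over all price paths.
Enumerate all 2^6 = 64 price paths (U = up ×1.23, D = down ×0.74); each path with k up-moves has probability p*^k·(1−p*)^(6−k).
DDDDDD: M=37.7400, payoff=0.0000, prob=0.004624
UDDDDD: M=62.7300, payoff=0.0000, prob=0.006705
DUDDDD: M=46.4202, payoff=0.0000, prob=0.006705
UUDDDD: M=77.1579, payoff=0.0000, prob=0.009722
DDUDDD: M=37.7400, payoff=0.0000, prob=0.006705
UDUDDD: M=62.7300, payoff=0.0000, prob=0.009722
DUUDDD: M=57.0968, payoff=0.0000, prob=0.009722
UUUDDD: M=94.9042, payoff=0.0000, prob=0.014096
DDDUDD: M=37.7400, payoff=0.0000, prob=0.006705
UDDUDD: M=62.7300, payoff=0.0000, prob=0.009722
DUDUDD: M=46.4202, payoff=0.0000, prob=0.009722
UUDUDD: M=77.1579, payoff=0.0000, prob=0.014096
DDUUDD: M=42.2517, payoff=0.0000, prob=0.009722
UDUUDD: M=70.2291, payoff=0.0000, prob=0.014096
DUUUDD: M=70.2291, payoff=0.0000, prob=0.014096
UUUUDD: M=116.7322, payoff=7.8725, prob=0.020440
DDDDUD: M=37.7400, payoff=0.0000, prob=0.006705
UDDDUD: M=62.7300, payoff=0.0000, prob=0.009722
DUDDUD: M=46.4202, payoff=0.0000, prob=0.009722
UUDDUD: M=77.1579, payoff=0.0000, prob=0.014096
DDUDUD: M=37.7400, payoff=0.0000, prob=0.009722
UDUDUD: M=62.7300, payoff=0.0000, prob=0.014096
DUUDUD: M=57.0968, payoff=0.0000, prob=0.014096
UUUDUD: M=94.9042, payoff=7.8725, prob=0.020440
DDDUUD: M=37.7400, payoff=0.0000, prob=0.009722
UDDUUD: M=62.7300, payoff=0.0000, prob=0.014096
DUDUUD: M=51.9695, payoff=0.0000, prob=0.014096
UUDUUD: M=86.3818, payoff=7.8725, prob=0.020440
DDUUUD: M=51.9695, payoff=0.0000, prob=0.014096
UDUUUD: M=86.3818, payoff=7.8725, prob=0.020440
DUUUUD: M=86.3818, payoff=7.8725, prob=0.020440
UUUUUD: M=143.5806, payoff=0.0000, prob=0.029638
DDDDDU: M=37.7400, payoff=0.0000, prob=0.006705
UDDDDU: M=62.7300, payoff=0.0000, prob=0.009722
DUDDDU: M=46.4202, payoff=0.0000, prob=0.009722
UUDDDU: M=77.1579, payoff=0.0000, prob=0.014096
DDUDDU: M=37.7400, payoff=0.0000, prob=0.009722
UDUDDU: M=62.7300, payoff=0.0000, prob=0.014096
DUUDDU: M=57.0968, payoff=0.0000, prob=0.014096
UUUDDU: M=94.9042, payoff=7.8725, prob=0.020440
DDDUDU: M=37.7400, payoff=0.0000, prob=0.009722
UDDUDU: M=62.7300, payoff=0.0000, prob=0.014096
DUDUDU: M=46.4202, payoff=0.0000, prob=0.014096
UUDUDU: M=77.1579, payoff=7.8725, prob=0.020440
DDUUDU: M=42.2517, payoff=0.0000, prob=0.014096
UDUUDU: M=70.2291, payoff=7.8725, prob=0.020440
DUUUDU: M=70.2291, payoff=7.8725, prob=0.020440
UUUUDU: M=116.7322, payoff=50.1996, prob=0.029638
DDDDUU: M=37.7400, payoff=0.0000, prob=0.009722
UDDDUU: M=62.7300, payoff=0.0000, prob=0.014096
DUDDUU: M=46.4202, payoff=0.0000, prob=0.014096
UUDDUU: M=77.1579, payoff=7.8725, prob=0.020440
DDUDUU: M=38.4575, payoff=0.0000, prob=0.014096
UDUDUU: M=63.9225, payoff=7.8725, prob=0.020440
DUUDUU: M=63.9225, payoff=7.8725, prob=0.020440
UUUDUU: M=106.2496, payoff=50.1996, prob=0.029638
DDDUUU: M=38.4575, payoff=0.0000, prob=0.014096
UDDUUU: M=63.9225, payoff=7.8725, prob=0.020440
DUDUUU: M=63.9225, payoff=7.8725, prob=0.020440
UUDUUU: M=106.2496, payoff=50.1996, prob=0.029638
DDUUUU: M=63.9225, payoff=7.8725, prob=0.020440
UDUUUU: M=106.2496, payoff=50.1996, prob=0.029638
DUUUUU: M=106.2496, payoff=50.1996, prob=0.029638
UUUUUU: M=176.6041, payoff=0.0000, prob=0.042975
Price = Σ prob·payoff / R^6 = 9.852684 / 1.194052 = 8.2515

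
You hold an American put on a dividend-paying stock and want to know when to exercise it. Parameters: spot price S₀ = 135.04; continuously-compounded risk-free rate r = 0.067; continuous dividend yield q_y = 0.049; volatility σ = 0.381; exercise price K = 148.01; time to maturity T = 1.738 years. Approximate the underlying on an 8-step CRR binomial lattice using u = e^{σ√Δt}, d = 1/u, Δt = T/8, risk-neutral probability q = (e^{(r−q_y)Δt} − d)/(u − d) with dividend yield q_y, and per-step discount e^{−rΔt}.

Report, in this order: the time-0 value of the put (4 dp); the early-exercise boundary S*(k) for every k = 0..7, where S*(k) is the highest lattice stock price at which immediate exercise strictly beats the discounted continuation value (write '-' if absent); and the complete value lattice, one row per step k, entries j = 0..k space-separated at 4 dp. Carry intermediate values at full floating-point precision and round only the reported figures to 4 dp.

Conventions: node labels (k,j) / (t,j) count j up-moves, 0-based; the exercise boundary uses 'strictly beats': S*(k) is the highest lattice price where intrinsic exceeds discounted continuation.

price = 31.4074
boundary = - - - 79.2667 66.3692 79.2667 94.6705 113.0677
tree:
31.4074
41.9881 20.3033
54.5601 28.9408 11.0709
68.7433 40.0666 17.1361 4.4878
81.6408 53.5749 25.8891 7.6722 0.9898
92.4397 68.7433 37.9247 12.9490 1.8832 0.0000
101.4815 81.6408 53.3395 21.5011 3.5830 0.0000 0.0000
109.0522 92.4397 68.7433 34.9423 6.8170 0.0000 0.0000 0.0000
115.3910 101.4815 81.6408 53.3395 12.9700 0.0000 0.0000 0.0000 0.0000

params: Δt=0.21725 u=1.19433 d=0.83729 q=0.46669 e^(-rΔt)=0.98555
t_8 payoffs: 115.3910 101.4815 81.6408 53.3395 12.9700 0.0000 0.0000 0.0000 0.0000
t_7: node(7,0) S=38.9578 payoff=109.0522 vs cont=107.3259 → 109.0522 [stop]  node(7,1) S=55.5703 payoff=92.4397 vs cont=90.8893 → 92.4397 [stop]  node(7,2) S=79.2667 payoff=68.7433 vs cont=67.4439 → 68.7433 [stop]  node(7,3) S=113.0677 payoff=34.9423 vs cont=34.0008 → 34.9423 [stop]  node(7,4) S=161.2822 payoff=0.0000 vs cont=6.8170 → 6.8170 [wait]  node(7,5) S=230.0564 payoff=0.0000 vs cont=0.0000 → 0.0000 [wait]  node(7,6) S=328.1573 payoff=0.0000 vs cont=0.0000 → 0.0000 [wait]  node(7,7) S=468.0907 payoff=0.0000 vs cont=0.0000 → 0.0000 [wait]  ⇒ S*(7)=113.0677
t_6: node(6,0) S=46.5285 payoff=101.4815 vs cont=99.8354 → 101.4815 [stop]  node(6,1) S=66.3692 payoff=81.6408 vs cont=80.2048 → 81.6408 [stop]  node(6,2) S=94.6705 payoff=53.3395 vs cont=52.2032 → 53.3395 [stop]  node(6,3) S=135.0400 payoff=12.9700 vs cont=21.5011 → 21.5011 [wait]  node(6,4) S=192.6240 payoff=0.0000 vs cont=3.5830 → 3.5830 [wait]  node(6,5) S=274.7629 payoff=0.0000 vs cont=0.0000 → 0.0000 [wait]  node(6,6) S=391.9278 payoff=0.0000 vs cont=0.0000 → 0.0000 [wait]  ⇒ S*(6)=94.6705
t_5: node(5,0) S=55.5703 payoff=92.4397 vs cont=90.8893 → 92.4397 [stop]  node(5,1) S=79.2667 payoff=68.7433 vs cont=67.4439 → 68.7433 [stop]  node(5,2) S=113.0677 payoff=34.9423 vs cont=37.9247 → 37.9247 [wait]  node(5,3) S=161.2822 payoff=0.0000 vs cont=12.9490 → 12.9490 [wait]  node(5,4) S=230.0564 payoff=0.0000 vs cont=1.8832 → 1.8832 [wait]  node(5,5) S=328.1573 payoff=0.0000 vs cont=0.0000 → 0.0000 [wait]  ⇒ S*(5)=79.2667
t_4: node(4,0) S=66.3692 payoff=81.6408 vs cont=80.2048 → 81.6408 [stop]  node(4,1) S=94.6705 payoff=53.3395 vs cont=53.5749 → 53.5749 [wait]  node(4,2) S=135.0400 payoff=12.9700 vs cont=25.8891 → 25.8891 [wait]  node(4,3) S=192.6240 payoff=0.0000 vs cont=7.6722 → 7.6722 [wait]  node(4,4) S=274.7629 payoff=0.0000 vs cont=0.9898 → 0.9898 [wait]  ⇒ S*(4)=66.3692
t_3: node(3,0) S=79.2667 payoff=68.7433 vs cont=67.5521 → 68.7433 [stop]  node(3,1) S=113.0677 payoff=34.9423 vs cont=40.0666 → 40.0666 [wait]  node(3,2) S=161.2822 payoff=0.0000 vs cont=17.1361 → 17.1361 [wait]  node(3,3) S=230.0564 payoff=0.0000 vs cont=4.4878 → 4.4878 [wait]  ⇒ S*(3)=79.2667
t_2: node(2,0) S=94.6705 payoff=53.3395 vs cont=54.5601 → 54.5601 [wait]  node(2,1) S=135.0400 payoff=12.9700 vs cont=28.9408 → 28.9408 [wait]  node(2,2) S=192.6240 payoff=0.0000 vs cont=11.0709 → 11.0709 [wait]  ⇒ S*(2)=-
t_1: node(1,0) S=113.0677 payoff=34.9423 vs cont=41.9881 → 41.9881 [wait]  node(1,1) S=161.2822 payoff=0.0000 vs cont=20.3033 → 20.3033 [wait]  ⇒ S*(1)=-
t_0: node(0,0) S=135.0400 payoff=12.9700 vs cont=31.4074 → 31.4074 [wait]  ⇒ S*(0)=-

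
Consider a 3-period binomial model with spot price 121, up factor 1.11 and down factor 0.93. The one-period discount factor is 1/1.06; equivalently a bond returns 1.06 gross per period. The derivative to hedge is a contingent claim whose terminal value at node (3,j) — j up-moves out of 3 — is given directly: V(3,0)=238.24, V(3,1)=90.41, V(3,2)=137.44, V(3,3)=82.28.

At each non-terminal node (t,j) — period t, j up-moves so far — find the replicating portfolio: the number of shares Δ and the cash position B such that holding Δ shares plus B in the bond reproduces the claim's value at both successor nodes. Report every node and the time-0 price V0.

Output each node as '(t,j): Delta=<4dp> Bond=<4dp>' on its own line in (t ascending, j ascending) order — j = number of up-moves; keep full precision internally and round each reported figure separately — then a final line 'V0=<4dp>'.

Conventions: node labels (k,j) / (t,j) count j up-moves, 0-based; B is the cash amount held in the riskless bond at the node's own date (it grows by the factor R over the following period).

(0,0): Delta=-0.8707 Bond=198.5201
(1,0): Delta=-0.3306 Bond=149.6491
(1,1): Delta=-1.0448 Bond=233.8091
(2,0): Delta=-7.8476 Bond=945.3097
(2,1): Delta=2.0918 Bond=-143.9418
(2,2): Delta=-2.0555 Bond=398.5220
V0=93.1628

The replicating-portfolio and risk-neutral prices coincide; use p* = (1.06−0.93)/(1.11−0.93) = 0.7222 for the latter.
Expiry values: V(3,0)=238.2400, V(3,1)=90.4100, V(3,2)=137.4400, V(3,3)=82.2800
Node (2,0) S=104.6529: V=(p*·90.4100+(1−p*)·238.2400)/1.06=124.0320; Δ=(90.4100−238.2400)/(116.1647−97.3272)=-7.8476; B=V−Δ·S=945.3097
Node (2,1) S=124.9083: V=(p*·137.4400+(1−p*)·90.4100)/1.06=117.3360; Δ=(137.4400−90.4100)/(138.6482−116.1647)=2.0918; B=V−Δ·S=-143.9418
Node (2,2) S=149.0841: V=(p*·82.2800+(1−p*)·137.4400)/1.06=92.0776; Δ=(82.2800−137.4400)/(165.4834−138.6482)=-2.0555; B=V−Δ·S=398.5220
Node (1,0) S=112.5300: V=(p*·117.3360+(1−p*)·124.0320)/1.06=112.4490; Δ=(117.3360−124.0320)/(124.9083−104.6529)=-0.3306; B=V−Δ·S=149.6491
Node (1,1) S=134.3100: V=(p*·92.0776+(1−p*)·117.3360)/1.06=93.4847; Δ=(92.0776−117.3360)/(149.0841−124.9083)=-1.0448; B=V−Δ·S=233.8091
Node (0,0) S=121.0000: V=(p*·93.4847+(1−p*)·112.4490)/1.06=93.1628; Δ=(93.4847−112.4490)/(134.3100−112.5300)=-0.8707; B=V−Δ·S=198.5201
As a check, the time-0 holding Δ(0,0)·S0 + B(0,0) comes to 93.1628 — exactly V0.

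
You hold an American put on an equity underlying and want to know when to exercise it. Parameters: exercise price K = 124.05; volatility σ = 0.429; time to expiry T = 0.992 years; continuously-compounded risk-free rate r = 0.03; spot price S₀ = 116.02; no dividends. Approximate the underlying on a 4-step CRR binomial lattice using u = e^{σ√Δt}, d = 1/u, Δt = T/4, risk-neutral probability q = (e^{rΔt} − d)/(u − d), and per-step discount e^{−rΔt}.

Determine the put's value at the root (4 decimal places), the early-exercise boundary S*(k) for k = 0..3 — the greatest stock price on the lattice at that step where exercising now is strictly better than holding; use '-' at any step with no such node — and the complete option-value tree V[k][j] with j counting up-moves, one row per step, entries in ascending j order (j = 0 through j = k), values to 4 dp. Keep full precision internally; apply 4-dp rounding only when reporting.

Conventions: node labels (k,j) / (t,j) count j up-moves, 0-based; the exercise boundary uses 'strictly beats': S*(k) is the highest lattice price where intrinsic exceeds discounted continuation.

params: Δt=0.24800 u=1.23818 d=0.80764 q=0.46414 e^(-rΔt)=0.99259
t_4 payoffs: 74.6870 48.3724 8.0300 0.0000 0.0000
t_3: node(3,0) S=61.1202 payoff=62.9298 vs cont=62.0103 → 62.9298 [stop]  node(3,1) S=93.7023 payoff=30.3477 vs cont=29.4282 → 30.3477 [stop]  node(3,2) S=143.6533 payoff=0.0000 vs cont=4.2711 → 4.2711 [wait]  node(3,3) S=220.2324 payoff=0.0000 vs cont=0.0000 → 0.0000 [wait]  ⇒ S*(3)=93.7023
t_2: node(2,0) S=75.6776 payoff=48.3724 vs cont=47.4529 → 48.3724 [stop]  node(2,1) S=116.0200 payoff=8.0300 vs cont=18.1094 → 18.1094 [wait]  node(2,2) S=177.8683 payoff=0.0000 vs cont=2.2717 → 2.2717 [wait]  ⇒ S*(2)=75.6776
t_1: node(1,0) S=93.7023 payoff=30.3477 vs cont=34.0718 → 34.0718 [wait]  node(1,1) S=143.6533 payoff=0.0000 vs cont=10.6788 → 10.6788 [wait]  ⇒ S*(1)=-
t_0: node(0,0) S=116.0200 payoff=8.0300 vs cont=23.0421 → 23.0421 [wait]  ⇒ S*(0)=-

price = 23.0421
boundary = - - 75.6776 93.7023
tree:
23.0421
34.0718 10.6788
48.3724 18.1094 2.2717
62.9298 30.3477 4.2711 0.0000
74.6870 48.3724 8.0300 0.0000 0.0000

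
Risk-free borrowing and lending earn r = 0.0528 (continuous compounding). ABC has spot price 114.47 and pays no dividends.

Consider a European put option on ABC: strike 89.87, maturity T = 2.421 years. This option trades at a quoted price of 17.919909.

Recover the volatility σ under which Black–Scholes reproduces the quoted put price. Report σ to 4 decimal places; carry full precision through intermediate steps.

sigma = 0.5667

At σ = 0.5667 the Black–Scholes value reproduces the quote:
σ√T = 0.5667·√2.421 = 0.881760
d₁ = (ln(S/K) + (r+σ²/2)T) / (σ√T) = (ln(114.47/89.87) + (0.0528+0.5667²/2)·2.421) / 0.881760 = (0.241949 + 0.516580) / 0.881760 = 0.860243
d₂ = d₁ − σ√T = 0.860243 − 0.881760 = -0.021518
e^{−rT} = 0.880004
N(−d₁) = 0.194828,  N(−d₂) = 0.508584
V = K·e^{−rT}·N(−d₂) − S·N(−d₁) = 40.221823 − 22.301914 = 17.919909 (the observed quote) — the price is monotone increasing in volatility, hence this σ is the only solution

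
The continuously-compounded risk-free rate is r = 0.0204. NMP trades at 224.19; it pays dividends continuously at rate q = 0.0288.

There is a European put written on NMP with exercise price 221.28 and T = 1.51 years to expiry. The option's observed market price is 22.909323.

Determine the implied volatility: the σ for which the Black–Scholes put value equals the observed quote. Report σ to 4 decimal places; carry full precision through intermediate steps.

At σ = 0.2188 the Black–Scholes value reproduces the quote:
σ√T = 0.2188·√1.51 = 0.268866
d₁ = (ln(S/K) + (r−q+σ²/2)T) / (σ√T) = (ln(224.19/221.28) + (0.0204−0.0288+0.2188²/2)·1.51) / 0.268866 = (0.013065 + 0.023460) / 0.268866 = 0.135850
d₂ = d₁ − σ√T = 0.135850 − 0.268866 = -0.133016
e^{−rT} = 0.969666
e^{−qT} = 0.957444
N(−d₁) = 0.445970,  N(−d₂) = 0.552910
V = K·e^{−rT}·N(−d₂) − S·e^{−qT}·N(−d₁) = 118.636477 − 95.727154 = 22.909323 (the quoted price), and the Black–Scholes price is strictly increasing in σ, so σ is unique

sigma = 0.2188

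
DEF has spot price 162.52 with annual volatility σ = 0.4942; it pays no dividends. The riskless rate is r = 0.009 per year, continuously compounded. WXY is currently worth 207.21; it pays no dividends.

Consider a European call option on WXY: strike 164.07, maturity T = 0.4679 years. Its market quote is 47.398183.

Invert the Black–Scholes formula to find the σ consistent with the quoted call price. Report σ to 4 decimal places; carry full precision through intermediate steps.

sigma = 0.3455

At σ = 0.3455 the Black–Scholes value reproduces the quote:
σ√T = 0.3455·√0.4679 = 0.236333
d₁ = (ln(S/K) + (r+σ²/2)T) / (σ√T) = (ln(207.21/164.07) + (0.009+0.3455²/2)·0.4679) / 0.236333 = (0.233440 + 0.032138) / 0.236333 = 1.123742
d₂ = d₁ − σ√T = 1.123742 − 0.236333 = 0.887409
e^{−rT} = 0.995798
N(d₁) = 0.869439,  N(d₂) = 0.812571
V = S·N(d₁) − K·e^{−rT}·N(d₂) = 180.156391 − 132.758209 = 47.398183 (matching the quote); vega is positive throughout, so no other σ reproduces this price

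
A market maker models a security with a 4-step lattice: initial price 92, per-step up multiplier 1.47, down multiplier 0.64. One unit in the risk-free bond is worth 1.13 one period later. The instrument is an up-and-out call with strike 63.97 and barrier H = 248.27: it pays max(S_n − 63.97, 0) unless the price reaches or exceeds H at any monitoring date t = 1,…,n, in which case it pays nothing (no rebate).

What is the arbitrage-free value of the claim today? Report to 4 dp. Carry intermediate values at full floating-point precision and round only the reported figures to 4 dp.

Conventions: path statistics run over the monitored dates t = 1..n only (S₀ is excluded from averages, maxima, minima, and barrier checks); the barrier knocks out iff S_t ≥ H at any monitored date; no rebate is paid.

price = 22.8426

Risk-neutral up-probability p* = (R−d)/(u−d) = (1.13−0.64)/(1.47−0.64) = 0.5904; the claim prices as the p*-weighted sum of path payoffs discounted by R^4.
Enumerate all 2^4 = 16 price paths (U = up ×1.47, D = down ×0.64); each path with k up-moves has probability p*^k·(1−p*)^(4−k).
DDDD: M=58.8800, payoff=0.0000, prob=0.028158
UDDD: M=135.2400, payoff=0.0000, prob=0.040581
DUDD: M=86.5536, payoff=0.0000, prob=0.040581
UUDD: M=198.8028, payoff=17.4596, prob=0.058484
DDUD: M=58.8800, payoff=0.0000, prob=0.040581
UDUD: M=135.2400, payoff=17.4596, prob=0.058484
DUUD: M=127.2338, payoff=17.4596, prob=0.058484
UUUD: M=292.2401, payoff=0.0000, prob=0.084286
DDDU: M=58.8800, payoff=0.0000, prob=0.040581
UDDU: M=135.2400, payoff=17.4596, prob=0.058484
DUDU: M=86.5536, payoff=17.4596, prob=0.058484
UUDU: M=198.8028, payoff=123.0637, prob=0.084286
DDUU: M=81.4296, payoff=17.4596, prob=0.058484
UDUU: M=187.0337, payoff=123.0637, prob=0.084286
DUUU: M=187.0337, payoff=123.0637, prob=0.084286
UUUU: M=429.5930, payoff=0.0000, prob=0.121471
Price = Σ prob·payoff / R^4 = 37.244248 / 1.630474 = 22.8426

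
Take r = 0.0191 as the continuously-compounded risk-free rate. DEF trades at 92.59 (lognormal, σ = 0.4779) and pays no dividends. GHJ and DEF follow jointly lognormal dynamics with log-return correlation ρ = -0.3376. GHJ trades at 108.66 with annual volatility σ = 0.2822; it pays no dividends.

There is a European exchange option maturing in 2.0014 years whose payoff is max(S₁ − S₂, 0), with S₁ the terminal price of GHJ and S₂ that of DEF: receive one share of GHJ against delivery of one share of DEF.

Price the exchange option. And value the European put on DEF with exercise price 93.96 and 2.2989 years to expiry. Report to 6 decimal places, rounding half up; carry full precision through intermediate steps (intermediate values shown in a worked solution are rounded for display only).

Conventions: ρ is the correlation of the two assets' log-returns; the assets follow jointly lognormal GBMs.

exchange price = 43.270712
price(DEF put K=93.96) = 24.500804

σ_eff = √(σ₁² + σ₂² − 2ρσ₁σ₂) = √(0.2822² + 0.4779² − 2·-0.3376·0.2822·0.4779) = 0.631732
d₁ = (ln(S₁/S₂) + (q₂ − q₁ + σ_eff²/2)T) / (σ_eff√T) = (ln(108.66/92.59) + (0.0 − 0.0 + 0.199543)·2.0014) / 0.893716 = 0.625934
d₂ = d₁ − σ_eff√T = 0.625934 − 0.893716 = -0.267783
N(d₁) = 0.734321,  N(d₂) = 0.394433
V = S₁·e^{−q₁T}·N(d₁) − S₂·e^{−q₂T}·N(d₂) = 79.791290 − 36.520578 = 43.270712
[vanilla: DEF put K=93.96]
σ√T = 0.4779·√2.2989 = 0.724598
d₁ = (ln(S/K) + (r+σ²/2)T) / (σ√T) = (ln(92.59/93.96) + (0.0191+0.4779²/2)·2.2989) / 0.724598 = (-0.014688 + 0.306430) / 0.724598 = 0.402626
d₂ = d₁ − σ√T = 0.402626 − 0.724598 = -0.321972
e^{−rT} = 0.957041
N(−d₁) = 0.343612,  N(−d₂) = 0.626263
price = K·e^{−rT}·N(−d₂) − S·N(−d₁) = 56.315806 − 31.815003 = 24.500804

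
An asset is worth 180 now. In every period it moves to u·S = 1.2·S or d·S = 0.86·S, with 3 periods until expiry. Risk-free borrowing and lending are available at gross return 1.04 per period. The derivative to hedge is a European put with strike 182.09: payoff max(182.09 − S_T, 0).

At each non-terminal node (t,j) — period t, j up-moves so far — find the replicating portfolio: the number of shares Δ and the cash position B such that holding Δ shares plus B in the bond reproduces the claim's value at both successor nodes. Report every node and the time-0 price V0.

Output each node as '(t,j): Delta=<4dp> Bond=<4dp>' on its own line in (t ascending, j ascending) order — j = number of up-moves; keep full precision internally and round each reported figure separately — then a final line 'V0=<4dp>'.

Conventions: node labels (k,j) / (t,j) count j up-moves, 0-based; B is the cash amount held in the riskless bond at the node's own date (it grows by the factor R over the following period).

(0,0): Delta=-0.3196 Bond=70.7687
(1,0): Delta=-0.6052 Bond=117.8118
(1,1): Delta=-0.1376 Bond=34.2997
(2,0): Delta=-1.0000 Bond=175.0865
(2,1): Delta=-0.3537 Bond=75.8023
(2,2): Delta=0.0000 Bond=0.0000
V0=13.2469

Risk-neutral probability p* = (R−d)/(u−d) = (1.04−0.86)/(1.2−0.86) = 0.5294.
Terminal payoffs: V(3,0)=67.5999, V(3,1)=22.3364, V(3,2)=0.0000, V(3,3)=0.0000
(2,0): S=133.1280. Δ = (V_up−V_dn)/(S_up−S_dn) = (22.3364−67.5999)/(159.7536−114.4901) = -1.0000. V = [p*·22.3364 + (1−p*)·67.5999]/1.04 = 41.9585. B = V − Δ·S = 175.0865.
(2,1): S=185.7600. Δ = (V_up−V_dn)/(S_up−S_dn) = (0.0000−22.3364)/(222.9120−159.7536) = -0.3537. V = [p*·0.0000 + (1−p*)·22.3364]/1.04 = 10.1070. B = V − Δ·S = 75.8023.
(2,2): S=259.2000. Δ = (V_up−V_dn)/(S_up−S_dn) = (0.0000−0.0000)/(311.0400−222.9120) = 0.0000. V = [p*·0.0000 + (1−p*)·0.0000]/1.04 = 0.0000. B = V − Δ·S = 0.0000.
(1,0): S=154.8000. Δ = (V_up−V_dn)/(S_up−S_dn) = (10.1070−41.9585)/(185.7600−133.1280) = -0.6052. V = [p*·10.1070 + (1−p*)·41.9585]/1.04 = 24.1307. B = V − Δ·S = 117.8118.
(1,1): S=216.0000. Δ = (V_up−V_dn)/(S_up−S_dn) = (0.0000−10.1070)/(259.2000−185.7600) = -0.1376. V = [p*·0.0000 + (1−p*)·10.1070]/1.04 = 4.5733. B = V − Δ·S = 34.2997.
(0,0): S=180.0000. Δ = (V_up−V_dn)/(S_up−S_dn) = (4.5733−24.1307)/(216.0000−154.8000) = -0.3196. V = [p*·4.5733 + (1−p*)·24.1307]/1.04 = 13.2469. B = V − Δ·S = 70.7687.
Sanity check at the root: Δ(0,0)·S0 + B(0,0) reproduces V0 = 13.2469.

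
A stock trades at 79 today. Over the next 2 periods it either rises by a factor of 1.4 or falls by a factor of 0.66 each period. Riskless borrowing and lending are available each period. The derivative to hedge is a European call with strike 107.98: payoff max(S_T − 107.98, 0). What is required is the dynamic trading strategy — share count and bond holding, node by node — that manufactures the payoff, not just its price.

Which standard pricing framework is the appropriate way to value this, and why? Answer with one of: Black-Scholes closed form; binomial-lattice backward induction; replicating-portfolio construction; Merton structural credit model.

framework: replicating-portfolio construction

Key observation: what is demanded is not a single number but the (Δ, B) position at each node of the 1.4/0.66 tree starting at 79; constructing those positions is the replicating-portfolio method.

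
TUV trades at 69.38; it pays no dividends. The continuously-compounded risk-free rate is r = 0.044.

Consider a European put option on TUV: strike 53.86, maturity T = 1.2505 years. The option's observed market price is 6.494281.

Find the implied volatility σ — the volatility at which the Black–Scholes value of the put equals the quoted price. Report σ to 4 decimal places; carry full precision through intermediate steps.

sigma = 0.5250

At σ = 0.5250 the Black–Scholes value reproduces the quote:
σ√T = 0.525·√1.2505 = 0.587085
d₁ = (ln(S/K) + (r+σ²/2)T) / (σ√T) = (ln(69.38/53.86) + (0.044+0.525²/2)·1.2505) / 0.587085 = (0.253211 + 0.227357) / 0.587085 = 0.818564
d₂ = d₁ − σ√T = 0.818564 − 0.587085 = 0.231479
e^{−rT} = 0.946464
N(−d₁) = 0.206517,  N(−d₂) = 0.408471
V = K·e^{−rT}·N(−d₂) − S·N(−d₁) = 20.822464 − 14.328183 = 6.494281 (the quoted price), and the Black–Scholes price is strictly increasing in σ, so σ is unique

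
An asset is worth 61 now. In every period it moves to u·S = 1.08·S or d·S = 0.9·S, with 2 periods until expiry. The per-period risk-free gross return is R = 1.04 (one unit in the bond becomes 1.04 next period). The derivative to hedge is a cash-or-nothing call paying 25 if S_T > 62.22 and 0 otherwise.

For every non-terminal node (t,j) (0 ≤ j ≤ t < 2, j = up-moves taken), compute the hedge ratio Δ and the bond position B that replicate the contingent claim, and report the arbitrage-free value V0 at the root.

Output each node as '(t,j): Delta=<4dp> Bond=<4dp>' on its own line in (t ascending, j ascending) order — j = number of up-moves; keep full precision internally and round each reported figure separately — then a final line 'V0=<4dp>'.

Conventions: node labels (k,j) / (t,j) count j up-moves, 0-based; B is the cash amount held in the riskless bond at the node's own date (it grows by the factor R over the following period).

Risk-neutral probability p* = (R−d)/(u−d) = (1.04−0.9)/(1.08−0.9) = 0.7778.
Terminal payoffs: V(2,0)=0.0000, V(2,1)=0.0000, V(2,2)=25.0000
Node (1,0) S=54.9000: V=(p*·0.0000+(1−p*)·0.0000)/1.04=0.0000; Δ=(0.0000−0.0000)/(59.2920−49.4100)=0.0000; B=V−Δ·S=0.0000
Node (1,1) S=65.8800: V=(p*·25.0000+(1−p*)·0.0000)/1.04=18.6966; Δ=(25.0000−0.0000)/(71.1504−59.2920)=2.1082; B=V−Δ·S=-120.1923
Node (0,0) S=61.0000: V=(p*·18.6966+(1−p*)·0.0000)/1.04=13.9825; Δ=(18.6966−0.0000)/(65.8800−54.9000)=1.7028; B=V−Δ·S=-89.8874
Sanity check at the root: Δ(0,0)·S0 + B(0,0) reproduces V0 = 13.9825.

(0,0): Delta=1.7028 Bond=-89.8874
(1,0): Delta=0.0000 Bond=0.0000
(1,1): Delta=2.1082 Bond=-120.1923
V0=13.9825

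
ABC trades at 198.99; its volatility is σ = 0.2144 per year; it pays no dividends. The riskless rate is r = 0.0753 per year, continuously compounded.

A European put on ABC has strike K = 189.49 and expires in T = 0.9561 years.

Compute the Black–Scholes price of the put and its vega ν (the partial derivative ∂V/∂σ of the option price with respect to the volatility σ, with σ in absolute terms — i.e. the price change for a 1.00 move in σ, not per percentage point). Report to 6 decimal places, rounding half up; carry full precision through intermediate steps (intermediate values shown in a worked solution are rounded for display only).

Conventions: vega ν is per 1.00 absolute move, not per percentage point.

σ√T = 0.2144·√0.9561 = 0.209641
d₁ = (ln(S/K) + (r+σ²/2)T) / (σ√T) = (ln(198.99/189.49) + (0.0753+0.2144²/2)·0.9561) / 0.209641 = (0.048918 + 0.093969) / 0.209641 = 0.681581
d₂ = d₁ − σ√T = 0.681581 − 0.209641 = 0.471940
e^{−rT} = 0.930536
N(−d₁) = 0.247752,  N(−d₂) = 0.318485
Put price V = K·e^{−rT}·N(−d₂) − S·N(−d₁) = 56.157587 − 49.300178 = 6.857409
φ(d₁) = (1/√(2π))·e^{−d₁²/2} = 0.316252
ν = S·φ(d₁)·√T = 61.534222

price = 6.857409
ν = 61.534222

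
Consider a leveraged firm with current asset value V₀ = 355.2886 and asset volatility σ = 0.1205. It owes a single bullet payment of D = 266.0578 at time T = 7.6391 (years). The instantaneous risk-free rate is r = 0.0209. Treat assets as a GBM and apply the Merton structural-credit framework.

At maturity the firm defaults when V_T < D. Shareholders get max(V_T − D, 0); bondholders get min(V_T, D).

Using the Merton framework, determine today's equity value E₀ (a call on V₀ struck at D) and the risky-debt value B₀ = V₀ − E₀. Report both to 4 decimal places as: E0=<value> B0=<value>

Work the structural quantities from V₀ = 355.2886 against face 266.0578:
d₁ = [ln(V₀/D) + (r + σ²/2)T] / (σ√T)
   = [ln(355.2886/266.0578) + (0.0209 + 0.5·0.1205²)·7.6391] / (0.1205·√7.6391)
   = [0.289217 + 0.215118] / 0.333049 = 1.514296
d₂ = d₁ − σ√T = 1.514296 − 0.333049 = 1.181247
N(d₁) = 0.935025,  N(d₂) = 0.881248,  e^(−rT) = 0.852436
E₀ = V₀·N(d₁) − D·e^(−rT)·N(d₂)
   = 355.2886·0.935025 − 266.0578·0.852436·0.881248 = 132.339043
B₀ = V₀ − E₀ = 355.2886 − 132.339043 = 222.949557

E0=132.3390 B0=222.9496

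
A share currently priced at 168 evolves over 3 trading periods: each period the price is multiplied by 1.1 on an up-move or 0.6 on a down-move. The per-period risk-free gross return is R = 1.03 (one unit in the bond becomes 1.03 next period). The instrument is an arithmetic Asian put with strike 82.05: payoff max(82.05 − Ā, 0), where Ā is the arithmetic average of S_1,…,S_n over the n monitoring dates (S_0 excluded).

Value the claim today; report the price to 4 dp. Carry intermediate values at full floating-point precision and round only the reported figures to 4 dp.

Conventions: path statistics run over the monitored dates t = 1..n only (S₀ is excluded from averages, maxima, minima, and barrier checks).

Risk-neutral up-probability p* = (R−d)/(u−d) = (1.03−0.6)/(1.1−0.6) = 0.8600; the claim prices as the p*-weighted sum of path payoffs discounted by R^3.
Enumerate all 2^3 = 8 price paths (U = up ×1.1, D = down ×0.6); each path with k up-moves has probability p*^k·(1−p*)^(3−k).
DDD: Ā=65.8560, payoff=16.1940, prob=0.002744
UDD: Ā=120.7360, payoff=0.0000, prob=0.016856
DUD: Ā=92.7360, payoff=0.0000, prob=0.016856
UUD: Ā=170.0160, payoff=0.0000, prob=0.103544
DDU: Ā=75.9360, payoff=6.1140, prob=0.016856
UDU: Ā=139.2160, payoff=0.0000, prob=0.103544
DUU: Ā=111.2160, payoff=0.0000, prob=0.103544
UUU: Ā=203.8960, payoff=0.0000, prob=0.636056
Price = Σ prob·payoff / R^3 = 0.147494 / 1.092727 = 0.1350

price = 0.1350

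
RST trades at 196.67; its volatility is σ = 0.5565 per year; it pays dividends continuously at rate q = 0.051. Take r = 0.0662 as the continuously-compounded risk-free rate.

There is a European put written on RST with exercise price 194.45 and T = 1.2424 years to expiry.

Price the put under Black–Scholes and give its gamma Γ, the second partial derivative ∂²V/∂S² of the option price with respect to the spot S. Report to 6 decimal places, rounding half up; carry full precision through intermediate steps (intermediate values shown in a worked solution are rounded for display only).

σ√T = 0.5565·√1.2424 = 0.620292
d₁ = (ln(S/K) + (r−q+σ²/2)T) / (σ√T) = (ln(196.67/194.45) + (0.0662−0.051+0.5565²/2)·1.2424) / 0.620292 = (0.011352 + 0.211265) / 0.620292 = 0.358892
d₂ = d₁ − σ√T = 0.358892 − 0.620292 = -0.261400
e^{−rT} = 0.921045
e^{−qT} = 0.938603
N(−d₁) = 0.359838,  N(−d₂) = 0.603108
Put price V = K·e^{−rT}·N(−d₂) − S·e^{−qT}·N(−d₁) = 108.014894 − 66.424350 = 41.590545
φ(d₁) = (1/√(2π))·e^{−d₁²/2} = 0.374060
Γ = e^{−qT}·φ(d₁) / (S·σ·√T) = 0.002878

price = 41.590545
Γ = 0.002878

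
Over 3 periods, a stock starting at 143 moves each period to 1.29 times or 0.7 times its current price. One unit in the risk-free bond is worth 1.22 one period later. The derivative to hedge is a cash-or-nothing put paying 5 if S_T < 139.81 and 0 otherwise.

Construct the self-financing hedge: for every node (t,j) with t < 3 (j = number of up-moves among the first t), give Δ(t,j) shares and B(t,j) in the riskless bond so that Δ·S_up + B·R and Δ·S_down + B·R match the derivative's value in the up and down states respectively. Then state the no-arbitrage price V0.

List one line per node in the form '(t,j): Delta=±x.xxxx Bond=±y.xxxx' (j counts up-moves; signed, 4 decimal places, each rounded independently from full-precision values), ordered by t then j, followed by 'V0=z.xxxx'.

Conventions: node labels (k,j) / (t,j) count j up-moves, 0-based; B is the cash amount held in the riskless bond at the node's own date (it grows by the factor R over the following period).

Risk-neutral probability p* = (R−d)/(u−d) = (1.22−0.7)/(1.29−0.7) = 0.8814.
At maturity the claim pays: V(3,0)=5.0000, V(3,1)=5.0000, V(3,2)=0.0000, V(3,3)=0.0000
  t=2,j=0: stock 70.0700 → up 90.3903 (V=5.0000), down 49.0490 (V=5.0000). Price 4.0984; hedge Δ=0.0000, bond B=4.0984.
  t=2,j=1: stock 129.1290 → up 166.5764 (V=0.0000), down 90.3903 (V=5.0000). Price 0.4862; hedge Δ=-0.0656, bond B=8.9608.
  t=2,j=2: stock 237.9663 → up 306.9765 (V=0.0000), down 166.5764 (V=0.0000). Price 0.0000; hedge Δ=0.0000, bond B=0.0000.
  t=1,j=0: stock 100.1000 → up 129.1290 (V=0.4862), down 70.0700 (V=4.0984). Price 0.7498; hedge Δ=-0.0612, bond B=6.8721.
  t=1,j=1: stock 184.4700 → up 237.9663 (V=0.0000), down 129.1290 (V=0.4862). Price 0.0473; hedge Δ=-0.0045, bond B=0.8714.
  t=0,j=0: stock 143.0000 → up 184.4700 (V=0.0473), down 100.1000 (V=0.7498). Price 0.1071; hedge Δ=-0.0083, bond B=1.2978.
Sanity check at the root: Δ(0,0)·S0 + B(0,0) reproduces V0 = 0.1071.

(0,0): Delta=-0.0083 Bond=1.2978
(1,0): Delta=-0.0612 Bond=6.8721
(1,1): Delta=-0.0045 Bond=0.8714
(2,0): Delta=0.0000 Bond=4.0984
(2,1): Delta=-0.0656 Bond=8.9608
(2,2): Delta=0.0000 Bond=0.0000
V0=0.1071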